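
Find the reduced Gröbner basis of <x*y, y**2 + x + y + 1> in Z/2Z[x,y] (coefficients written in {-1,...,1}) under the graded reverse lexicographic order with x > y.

f_1 = x*y, LT = x*y.
f_2 = y**2 + x + y + 1, LT = y**2.

S(f_1,f_2): lcm = x*y**2. S = x**2 + x*y + x.
  reduce S modulo (f_1, f_2):
  remainder x**2 + x ≠ 0; add g_3 = x**2 + x to the basis.

The other S-polynomials (S(f_1,g_3), S(f_2,g_3)) all reduce to 0 modulo the current basis, so we have a Gröbner basis.

G = {x**2 + x, x*y, y**2 + x + y + 1}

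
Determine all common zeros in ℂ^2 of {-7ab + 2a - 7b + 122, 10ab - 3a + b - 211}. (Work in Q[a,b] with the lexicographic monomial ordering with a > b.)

Compute a lex Gröbner basis by Buchberger's algorithm.
f_1 = -7ab + 2a - 7b + 122, LT = ab.
f_2 = 10ab - 3a + b - 211, LT = ab.

S(f_1,f_2): lcm = ab. S = 1/70a + 9/10b + 257/70.
  leading term a: no divisor's leading term divides it; move 1/70a to the remainder.
  leading term b: no divisor's leading term divides it; move 9/10b to the remainder.
  leading term 1: no divisor's leading term divides it; move 257/70 to the remainder.
  remainder 1/70a + 9/10b + 257/70 ≠ 0; add h_3 = 1/70a + 9/10b + 257/70 to the basis.

S(f_1,h_3): lcm = ab. S = -2/7a - 63b^2 - 256b - 122/7.
  leading term a: subtract (-20)·h_3 from -2/7a - 63b^2 - 256b - 122/7 → -63b^2 - 238b + 56
  leading term b^2: no divisor's leading term divides it; move -63b^2 to the remainder.
  leading term b: no divisor's leading term divides it; move -238b to the remainder.
  leading term 1: no divisor's leading term divides it; move 56 to the remainder.
  remainder -63b^2 - 238b + 56 ≠ 0; add h_4 = -63b^2 - 238b + 56 to the basis.

The other S-polynomials (S(f_2,h_3), S(f_1,h_4), S(f_2,h_4), S(h_3,h_4)) all reduce to 0 modulo the current basis, so we have a Gröbner basis.
Inter-reduce: drop elements whose leading term is divisible by another's, tail-reduce, and make monic.
Reduced Gröbner basis: {a + 63b + 257, b^2 + 34/9b - 8/9}.

From the last basis element, b^2 + 34/9b - 8/9 = 0, so b takes values in {-4, 2/9}. Each choice, substituted upward through the basis, yields the corresponding point(s) of the solution set.
  b = -4: the earlier basis element becomes a + 5 = 0, giving a = -5 — point (-5, -4).
  b = 2/9: the earlier basis element becomes a + 271 = 0, giving a = -271 — point (-271, 2/9).

{(-5, -4), (-271, 2/9)}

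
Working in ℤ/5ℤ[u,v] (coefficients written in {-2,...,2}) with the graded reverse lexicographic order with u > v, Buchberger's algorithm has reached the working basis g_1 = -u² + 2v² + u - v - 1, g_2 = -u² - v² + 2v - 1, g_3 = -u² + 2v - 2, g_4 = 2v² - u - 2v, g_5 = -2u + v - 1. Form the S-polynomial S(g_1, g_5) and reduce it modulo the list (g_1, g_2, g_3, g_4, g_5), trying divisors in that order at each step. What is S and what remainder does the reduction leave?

S(g_1, g_5) = -2uv - 2v² + u + v + 1; remainder on division = 0.

lcm(LM(g_1), LM(g_5)) = u².
S = (lcm/LT(g_1))·g_1 − (lcm/LT(g_5))·g_5 = -2uv - 2v² + u + v + 1.
Reduce S modulo (g_1, g_2, g_3, g_4, g_5) in that order:
  leading term uv: subtract (v)·g_5 from -2uv - 2v² + u + v + 1 → 2v² + u + 2v + 1
  leading term v²: subtract (1)·g_4 from 2v² + u + 2v + 1 → 2u - v + 1
  leading term u: subtract (-1)·g_5 from 2u - v + 1 → 0
The remainder is 0, so this S-polynomial contributes no new basis element.
An S-polynomial is built so that the two leading terms cancel; whether anything survives reduction is exactly the Gröbner-basis criterion.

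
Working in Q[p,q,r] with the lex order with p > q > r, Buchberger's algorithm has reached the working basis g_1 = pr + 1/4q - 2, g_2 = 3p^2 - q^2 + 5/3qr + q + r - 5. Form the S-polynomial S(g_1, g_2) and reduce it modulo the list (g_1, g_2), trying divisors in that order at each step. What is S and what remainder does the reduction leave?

S(g_1, g_2) = 1/4pq - 2p + 1/3q^2r - 5/9qr^2 - 1/3qr - 1/3r^2 + 5/3r; remainder on division = 1/4pq - 2p + 1/3q^2r - 5/9qr^2 - 1/3qr - 1/3r^2 + 5/3r.

lcm(LM(g_1), LM(g_2)) = p^2r.
S = (lcm/LT(g_1))·g_1 − (lcm/LT(g_2))·g_2 = 1/4pq - 2p + 1/3q^2r - 5/9qr^2 - 1/3qr - 1/3r^2 + 5/3r.
Reduce S modulo (g_1, g_2) in that order:
  leading term pq: no divisor's leading term divides it; move 1/4pq to the remainder.
  leading term p: no divisor's leading term divides it; move -2p to the remainder.
  leading term q^2r: no divisor's leading term divides it; move 1/3q^2r to the remainder.
  leading term qr^2: no divisor's leading term divides it; move -5/9qr^2 to the remainder.
  leading term qr: no divisor's leading term divides it; move -1/3qr to the remainder.
  leading term r^2: no divisor's leading term divides it; move -1/3r^2 to the remainder.
  leading term r: no divisor's leading term divides it; move 5/3r to the remainder.
The remainder 1/4pq - 2p + 1/3q^2r - 5/9qr^2 - 1/3qr - 1/3r^2 + 5/3r is nonzero, so it would be added as the next basis element.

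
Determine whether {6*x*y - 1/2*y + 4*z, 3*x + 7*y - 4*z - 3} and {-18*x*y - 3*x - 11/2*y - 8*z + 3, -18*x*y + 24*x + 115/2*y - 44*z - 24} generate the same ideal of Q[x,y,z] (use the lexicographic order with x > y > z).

Yes, the ideals are equal.

For a fixed monomial order, each ideal has a unique reduced Gröbner basis; comparing bases decides equality.
Buchberger on the first generating set:
f_1 = 6*x*y - 1/2*y + 4*z, LT = x*y.
f_2 = 3*x + 7*y - 4*z - 3, LT = x.

S(f_1,f_2): lcm = x*y. S = -7/3*y**2 + 4/3*y*z + 11/12*y + 2/3*z.
  reduce S modulo (f_1, f_2):
  remainder -7/3*y**2 + 4/3*y*z + 11/12*y + 2/3*z ≠ 0; add g_3 = -7/3*y**2 + 4/3*y*z + 11/12*y + 2/3*z to the basis.

The other S-polynomials (S(f_1,g_3), S(f_2,g_3)) all reduce to 0 modulo the current basis, so we have a Gröbner basis.
Inter-reduce: drop elements whose leading term is divisible by another's, tail-reduce, and make monic.
Reduced Gröbner basis: {x + 7/3*y - 4/3*z - 1, y**2 - 4/7*y*z - 11/28*y - 2/7*z}.

Buchberger on the second generating set:
h_1 = -18*x*y - 3*x - 11/2*y - 8*z + 3, LT = x*y.
h_2 = -18*x*y + 24*x + 115/2*y - 44*z - 24, LT = x*y.

S(h_1,h_2): lcm = x*y. S = 3/2*x + 7/2*y - 2*z - 3/2.
  reduce S modulo (h_1, h_2):
  remainder 3/2*x + 7/2*y - 2*z - 3/2 ≠ 0; add k_3 = 3/2*x + 7/2*y - 2*z - 3/2 to the basis.

S(h_1,k_3): lcm = x*y. S = 1/6*x - 7/3*y**2 + 4/3*y*z + 47/36*y + 4/9*z - 1/6.
  reduce S modulo (h_1, h_2, k_3):
  remainder -7/3*y**2 + 4/3*y*z + 11/12*y + 2/3*z ≠ 0; add k_4 = -7/3*y**2 + 4/3*y*z + 11/12*y + 2/3*z to the basis.

The other S-polynomials (S(h_2,k_3), S(h_1,k_4), S(h_2,k_4), S(k_3,k_4)) all reduce to 0 modulo the current basis, so we have a Gröbner basis.
Inter-reduce: drop elements whose leading term is divisible by another's, tail-reduce, and make monic.
Reduced Gröbner basis: {x + 7/3*y - 4/3*z - 1, y**2 - 4/7*y*z - 11/28*y - 2/7*z}.

Same reduced basis, so the two generating sets span the same ideal.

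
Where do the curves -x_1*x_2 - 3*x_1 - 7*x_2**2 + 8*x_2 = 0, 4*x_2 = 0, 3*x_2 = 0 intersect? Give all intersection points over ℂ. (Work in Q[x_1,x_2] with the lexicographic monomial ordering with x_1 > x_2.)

Compute a lex Gröbner basis by Buchberger's algorithm.
f_1 = -x_1*x_2 - 3*x_1 - 7*x_2**2 + 8*x_2, LT = x_1*x_2.
f_2 = 4*x_2, LT = x_2.
f_3 = 3*x_2, LT = x_2.

S(f_1,f_2): lcm = x_1*x_2. S = 3*x_1 + 7*x_2**2 - 8*x_2.
  leading term x_1: no divisor's leading term divides it; move 3*x_1 to the remainder.
  leading term x_2**2: subtract (7/4*x_2)·f_2 from 7*x_2**2 - 8*x_2 → -8*x_2
  leading term x_2: subtract (-2)·f_2 from -8*x_2 → 0
  remainder 3*x_1 ≠ 0; add h_4 = 3*x_1 to the basis.

The other S-polynomials (S(f_1,f_3), S(f_2,f_3), S(f_1,h_4), S(f_2,h_4), S(f_3,h_4)) all reduce to 0 modulo the current basis, so we have a Gröbner basis.
Inter-reduce: drop elements whose leading term is divisible by another's, tail-reduce, and make monic.
Reduced Gröbner basis: {x_1, x_2}.

Since the basis is lex-ordered, x_2 is univariate in x_2. Its roots are {0}. Back-substituting each root into the other basis elements fixes the other coordinates.
  x_2 = 0: the earlier basis element becomes x_1 = 0, giving x_1 = 0 — point (0, 0).
Each listed point satisfies every original equation (direct substitution).

{(0, 0)}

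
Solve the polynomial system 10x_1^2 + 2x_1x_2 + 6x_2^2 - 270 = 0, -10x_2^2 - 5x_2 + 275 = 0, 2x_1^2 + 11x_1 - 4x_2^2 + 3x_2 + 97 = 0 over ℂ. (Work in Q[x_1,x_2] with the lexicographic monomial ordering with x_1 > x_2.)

{(-4, 5)}

Compute a lex Gröbner basis by Buchberger's algorithm.
f_1 = 10x_1^2 + 2x_1x_2 + 6x_2^2 - 270, LT = x_1^2.
f_2 = -10x_2^2 - 5x_2 + 275, LT = x_2^2.
f_3 = 2x_1^2 + 11x_1 - 4x_2^2 + 3x_2 + 97, LT = x_1^2.

S(f_1,f_3): lcm = x_1^2. S = 1/5x_1x_2 - 11/2x_1 + 13/5x_2^2 - 3/2x_2 - 151/2.
  reduce S modulo (f_1, f_2, f_3):
  remainder 1/5x_1x_2 - 11/2x_1 - 14/5x_2 - 4 ≠ 0; add h_4 = 1/5x_1x_2 - 11/2x_1 - 14/5x_2 - 4 to the basis.

S(f_1,h_4): lcm = x_1^2x_2. S = 55/2x_1^2 + 1/5x_1x_2^2 + 14x_1x_2 + 20x_1 + 3/5x_2^3 - 27x_2.
  reduce S modulo (f_1, f_2, f_3, h_4):
  remainder 513/2x_1 + 231/2x_2 + 897/2 ≠ 0; add h_5 = 513/2x_1 + 231/2x_2 + 897/2 to the basis.

S(f_2,h_4): lcm = x_1x_2^2. S = 28x_1x_2 - 55/2x_1 + 14x_2^2 + 20x_2.
  reduce S modulo (f_1, f_2, f_3, h_4, h_5):
  remainder 2685/38x_2 - 13425/38 ≠ 0; add h_6 = 2685/38x_2 - 13425/38 to the basis.

The other S-polynomials (S(f_1,f_2), S(f_2,f_3), S(f_3,h_4), S(f_1,h_5), S(f_2,h_5), S(f_3,h_5), S(h_4,h_5), S(f_1,h_6), S(f_2,h_6), S(f_3,h_6), S(h_4,h_6), S(h_5,h_6)) all reduce to 0 modulo the current basis, so we have a Gröbner basis.
Inter-reduce: drop elements whose leading term is divisible by another's, tail-reduce, and make monic.
Reduced Gröbner basis: {x_1 + 4, x_2 - 5}.

From the last basis element, x_2 - 5 = 0, so x_2 takes values in {5}. Each choice, substituted upward through the basis, yields the corresponding point(s) of the solution set.
  x_2 = 5: the earlier basis element becomes x_1 + 4 = 0, giving x_1 = -4 — point (-4, 5).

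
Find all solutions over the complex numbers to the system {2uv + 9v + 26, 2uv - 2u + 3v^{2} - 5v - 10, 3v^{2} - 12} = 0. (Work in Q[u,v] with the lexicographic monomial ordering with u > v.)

{(2, -2)}

Compute a lex Gröbner basis by Buchberger's algorithm.
f_1 = 2uv + 9v + 26, LT = uv.
f_2 = 2uv - 2u + 3v^{2} - 5v - 10, LT = uv.
f_3 = 3v^{2} - 12, LT = v^{2}.

S(f_1,f_2): lcm = uv. S = u - \tfrac{3}{2}v^{2} + 7v + 18.
  leading term u: no divisor's leading term divides it; move u to the remainder.
  leading term v^{2}: subtract (-\tfrac{1}{2})·f_3 from -\tfrac{3}{2}v^{2} + 7v + 18 → 7v + 12
  leading term v: no divisor's leading term divides it; move 7v to the remainder.
  leading term 1: no divisor's leading term divides it; move 12 to the remainder.
  remainder u + 7v + 12 ≠ 0; add h_4 = u + 7v + 12 to the basis.

S(f_1,f_3): lcm = uv^{2}. S = 4u + \tfrac{9}{2}v^{2} + 13v.
  leading term u: subtract (4)·h_4 from 4u + \tfrac{9}{2}v^{2} + 13v → \tfrac{9}{2}v^{2} - 15v - 48
  leading term v^{2}: subtract (\tfrac{3}{2})·f_3 from \tfrac{9}{2}v^{2} - 15v - 48 → -15v - 30
  leading term v: no divisor's leading term divides it; move -15v to the remainder.
  leading term 1: no divisor's leading term divides it; move -30 to the remainder.
  remainder -15v - 30 ≠ 0; add h_5 = -15v - 30 to the basis.

The other S-polynomials (S(f_2,f_3), S(f_1,h_4), S(f_2,h_4), S(f_3,h_4), S(f_1,h_5), S(f_2,h_5), S(f_3,h_5), S(h_4,h_5)) all reduce to 0 modulo the current basis, so we have a Gröbner basis.
Inter-reduce: drop elements whose leading term is divisible by another's, tail-reduce, and make monic.
Reduced Gröbner basis: {u - 2, v + 2}.

From the last basis element, v + 2 = 0, so v takes values in {-2}. Each choice, substituted upward through the basis, yields the corresponding point(s) of the solution set.
  v = -2: the earlier basis element becomes u - 2 = 0, giving u = 2 — point (2, -2).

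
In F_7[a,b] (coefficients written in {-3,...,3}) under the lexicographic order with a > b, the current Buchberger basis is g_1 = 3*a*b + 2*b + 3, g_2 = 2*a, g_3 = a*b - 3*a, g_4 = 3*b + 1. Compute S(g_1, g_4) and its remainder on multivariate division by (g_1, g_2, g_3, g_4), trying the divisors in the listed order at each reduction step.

S(g_1, g_4) = 2*a + 3*b + 1; remainder on division = 0.

lcm(LM(g_1), LM(g_4)) = a*b.
S = (lcm/LT(g_1))·g_1 − (lcm/LT(g_4))·g_4 = 2*a + 3*b + 1.
Reduce S modulo (g_1, g_2, g_3, g_4) in that order:
  leading term a: subtract (1)·g_2 from 2*a + 3*b + 1 → 3*b + 1
  leading term b: subtract (1)·g_4 from 3*b + 1 → 0
The remainder is 0, so this S-polynomial contributes no new basis element.
An S-polynomial is built so that the two leading terms cancel; whether anything survives reduction is exactly the Gröbner-basis criterion.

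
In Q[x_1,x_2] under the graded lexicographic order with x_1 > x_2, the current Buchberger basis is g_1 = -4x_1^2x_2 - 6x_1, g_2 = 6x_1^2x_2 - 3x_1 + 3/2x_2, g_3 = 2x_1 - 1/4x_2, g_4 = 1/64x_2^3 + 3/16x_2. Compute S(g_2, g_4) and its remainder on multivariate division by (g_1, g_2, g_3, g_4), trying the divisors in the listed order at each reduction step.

S(g_2, g_4) = -12x_1^2x_2 - 1/2x_1x_2^2 + 1/4x_2^3; remainder on division = 0.

lcm(LM(g_2), LM(g_4)) = x_1^2x_2^3.
S = (lcm/LT(g_2))·g_2 − (lcm/LT(g_4))·g_4 = -12x_1^2x_2 - 1/2x_1x_2^2 + 1/4x_2^3.
Reduce S modulo (g_1, g_2, g_3, g_4) in that order:
  leading term x_1^2x_2: subtract (3)·g_1 from -12x_1^2x_2 - 1/2x_1x_2^2 + 1/4x_2^3 → -1/2x_1x_2^2 + 1/4x_2^3 + 18x_1
  leading term x_1x_2^2: subtract (-1/4x_2^2)·g_3 from -1/2x_1x_2^2 + 1/4x_2^3 + 18x_1 → 3/16x_2^3 + 18x_1
  leading term x_2^3: subtract (12)·g_4 from 3/16x_2^3 + 18x_1 → 18x_1 - 9/4x_2
  leading term x_1: subtract (9)·g_3 from 18x_1 - 9/4x_2 → 0
The remainder is 0, so this S-polynomial contributes no new basis element.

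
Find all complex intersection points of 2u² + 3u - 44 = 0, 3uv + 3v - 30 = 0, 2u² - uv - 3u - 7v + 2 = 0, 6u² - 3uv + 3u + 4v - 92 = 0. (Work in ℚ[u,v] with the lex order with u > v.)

Compute a lex Gröbner basis by Buchberger's algorithm.
f_1 = 2u² + 3u - 44, LT = u².
f_2 = 3uv + 3v - 30, LT = uv.
f_3 = 2u² - uv - 3u - 7v + 2, LT = u².
f_4 = 6u² - 3uv + 3u + 4v - 92, LT = u².

S(f_1,f_2): lcm = u²v. S = ½uv + 10u - 22v.
  leading term uv: subtract (⅙)·f_2 from ½uv + 10u - 22v → 10u - 45/2v + 5
  leading term u: no divisor's leading term divides it; move 10u to the remainder.
  leading term v: no divisor's leading term divides it; move -45/2v to the remainder.
  leading term 1: no divisor's leading term divides it; move 5 to the remainder.
  remainder 10u - 45/2v + 5 ≠ 0; add h_5 = 10u - 45/2v + 5 to the basis.

S(f_1,f_3): lcm = u². S = ½uv + 3u + 7/2v - 23.
  leading term uv: subtract (⅙)·f_2 from ½uv + 3u + 7/2v - 23 → 3u + 3v - 18
  leading term u: subtract (3/10)·h_5 from 3u + 3v - 18 → 39/4v - 39/2
  leading term v: no divisor's leading term divides it; move 39/4v to the remainder.
  leading term 1: no divisor's leading term divides it; move -39/2 to the remainder.
  remainder 39/4v - 39/2 ≠ 0; add h_6 = 39/4v - 39/2 to the basis.

S(f_1,f_4): lcm = u². S = ½uv + u - ⅔v - 20/3.
  leading term uv: subtract (⅙)·f_2 from ½uv + u - ⅔v - 20/3 → u - 7/6v - 5/3
  leading term u: subtract (1/10)·h_5 from u - 7/6v - 5/3 → 13/12v - 13/6
  leading term v: subtract (1/9)·h_6 from 13/12v - 13/6 → 0
  remainder 0.

S(f_2,f_3): lcm = u²v. S = ½uv² + 5/2uv - 10u + 7/2v² - v.
  leading term uv²: subtract (⅙v)·f_2 from ½uv² + 5/2uv - 10u + 7/2v² - v → 5/2uv - 10u + 3v² + 4v
  leading term uv: subtract (⅚)·f_2 from 5/2uv - 10u + 3v² + 4v → -10u + 3v² + 3/2v + 25
  leading term u: subtract (-1)·h_5 from -10u + 3v² + 3/2v + 25 → 3v² - 21v + 30
  leading term v²: subtract (4/13v)·h_6 from 3v² - 21v + 30 → -15v + 30
  leading term v: subtract (-20/13)·h_6 from -15v + 30 → 0
  remainder 0.

S(f_2,f_4): lcm = u²v. S = ½uv² + ½uv - 10u - ⅔v² + 46/3v.
  leading term uv²: subtract (⅙v)·f_2 from ½uv² + ½uv - 10u - ⅔v² + 46/3v → ½uv - 10u - 7/6v² + 61/3v
  leading term uv: subtract (⅙)·f_2 from ½uv - 10u - 7/6v² + 61/3v → -10u - 7/6v² + 119/6v + 5
  leading term u: subtract (-1)·h_5 from -10u - 7/6v² + 119/6v + 5 → -7/6v² - 8/3v + 10
  leading term v²: subtract (-14/117v)·h_6 from -7/6v² - 8/3v + 10 → -5v + 10
  leading term v: subtract (-20/39)·h_6 from -5v + 10 → 0
  remainder 0.

S(f_3,f_4): lcm = u². S = -2u - 25/6v + 49/3.
  leading term u: subtract (-⅕)·h_5 from -2u - 25/6v + 49/3 → -26/3v + 52/3
  leading term v: subtract (-8/9)·h_6 from -26/3v + 52/3 → 0
  remainder 0.

S(f_1,h_5): lcm = u². S = 9/4uv + u - 22.
  leading term uv: subtract (¾)·f_2 from 9/4uv + u - 22 → u - 9/4v + ½
  leading term u: subtract (1/10)·h_5 from u - 9/4v + ½ → 0
  remainder 0.

S(f_2,h_5): lcm = uv. S = 9/4v² + ½v - 10.
  leading term v²: subtract (3/13v)·h_6 from 9/4v² + ½v - 10 → 5v - 10
  leading term v: subtract (20/39)·h_6 from 5v - 10 → 0
  remainder 0.

S(f_3,h_5): lcm = u². S = 7/4uv - 2u - 7/2v + 1.
  leading term uv: subtract (7/12)·f_2 from 7/4uv - 2u - 7/2v + 1 → -2u - 21/4v + 37/2
  leading term u: subtract (-⅕)·h_5 from -2u - 21/4v + 37/2 → -39/4v + 39/2
  leading term v: subtract (-1)·h_6 from -39/4v + 39/2 → 0
  remainder 0.

S(f_4,h_5): lcm = u². S = 7/4uv + ⅔v - 46/3.
  leading term uv: subtract (7/12)·f_2 from 7/4uv + ⅔v - 46/3 → -13/12v + 13/6
  leading term v: subtract (-1/9)·h_6 from -13/12v + 13/6 → 0
  remainder 0.

S(f_1,h_6): leading monomials are coprime, so the S-polynomial reduces to 0 (Buchberger's first criterion).
S(f_2,h_6): lcm = uv. S = 2u + v - 10.
  leading term u: subtract (⅕)·h_5 from 2u + v - 10 → 11/2v - 11
  leading term v: subtract (22/39)·h_6 from 11/2v - 11 → 0
  remainder 0.

S(f_3,h_6): leading monomials are coprime, so the S-polynomial reduces to 0 (Buchberger's first criterion).
S(f_4,h_6): leading monomials are coprime, so the S-polynomial reduces to 0 (Buchberger's first criterion).
S(h_5,h_6): leading monomials are coprime, so the S-polynomial reduces to 0 (Buchberger's first criterion).
Every S-polynomial of the final basis reduces to 0, so we have a Gröbner basis.
Inter-reduce: drop elements whose leading term is divisible by another's, tail-reduce, and make monic.
Reduced Gröbner basis: {u - 4, v - 2}.

Elimination: the polynomial v - 2 lies in the elimination ideal for v, so v ∈ {2}. For each such v, the remaining basis elements (now univariate) give the rest of the solution.
  v = 2: the earlier basis element becomes u - 4 = 0, giving u = 4 — point (4, 2).
Each listed point satisfies every original equation (direct substitution).

{(4, 2)}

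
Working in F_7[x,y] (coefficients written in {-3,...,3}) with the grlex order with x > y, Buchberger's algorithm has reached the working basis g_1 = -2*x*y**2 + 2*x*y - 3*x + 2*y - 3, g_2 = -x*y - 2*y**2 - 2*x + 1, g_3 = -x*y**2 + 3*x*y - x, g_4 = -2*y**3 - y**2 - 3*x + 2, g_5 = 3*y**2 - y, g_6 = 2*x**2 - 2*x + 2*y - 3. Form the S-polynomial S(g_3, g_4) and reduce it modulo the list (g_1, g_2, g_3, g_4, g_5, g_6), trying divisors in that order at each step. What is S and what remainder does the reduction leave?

S(g_3, g_4) = 2*x**2 + x*y + x; remainder on division = x + 2*y - 3.

lcm(LM(g_3), LM(g_4)) = x*y**3.
S = (lcm/LT(g_3))·g_3 − (lcm/LT(g_4))·g_4 = 2*x**2 + x*y + x.
Reduce S modulo (g_1, g_2, g_3, g_4, g_5, g_6) in that order:
  leading term x**2: subtract (1)·g_6 from 2*x**2 + x*y + x → x*y + 3*x - 2*y + 3
  leading term x*y: subtract (-1)·g_2 from x*y + 3*x - 2*y + 3 → -2*y**2 + x - 2*y - 3
  leading term y**2: subtract (-3)·g_5 from -2*y**2 + x - 2*y - 3 → x + 2*y - 3
  leading term x: no divisor's leading term divides it; move x to the remainder.
  leading term y: no divisor's leading term divides it; move 2*y to the remainder.
  leading term 1: no divisor's leading term divides it; move -3 to the remainder.
The remainder x + 2*y - 3 is nonzero, so it would be added as the next basis element.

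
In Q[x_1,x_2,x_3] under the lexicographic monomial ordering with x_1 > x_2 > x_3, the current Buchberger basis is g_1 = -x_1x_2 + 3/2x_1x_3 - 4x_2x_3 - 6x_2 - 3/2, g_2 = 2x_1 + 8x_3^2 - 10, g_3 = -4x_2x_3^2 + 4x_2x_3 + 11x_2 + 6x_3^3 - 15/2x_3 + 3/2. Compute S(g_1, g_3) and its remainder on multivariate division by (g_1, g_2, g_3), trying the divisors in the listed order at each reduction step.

S(g_1, g_3) = x_1x_2x_3 + 11/4x_1x_2 - 15/8x_1x_3 + 3/8x_1 + 4x_2x_3^3 + 6x_2x_3^2 + 3/2x_3^2; remainder on division = 0.

lcm(LM(g_1), LM(g_3)) = x_1x_2x_3^2.
S = (lcm/LT(g_1))·g_1 − (lcm/LT(g_3))·g_3 = x_1x_2x_3 + 11/4x_1x_2 - 15/8x_1x_3 + 3/8x_1 + 4x_2x_3^3 + 6x_2x_3^2 + 3/2x_3^2.
Reduce S modulo (g_1, g_2, g_3) in that order:
  leading term x_1x_2x_3: subtract (-x_3)·g_1 from x_1x_2x_3 + 11/4x_1x_2 - 15/8x_1x_3 + 3/8x_1 + 4x_2x_3^3 + 6x_2x_3^2 + 3/2x_3^2 → 11/4x_1x_2 + 3/2x_1x_3^2 - 15/8x_1x_3 + 3/8x_1 + 4x_2x_3^3 + 2x_2x_3^2 - 6x_2x_3 + 3/2x_3^2 - 3/2x_3
  leading term x_1x_2: subtract (-11/4)·g_1 from 11/4x_1x_2 + 3/2x_1x_3^2 - 15/8x_1x_3 + 3/8x_1 + 4x_2x_3^3 + 2x_2x_3^2 - 6x_2x_3 + 3/2x_3^2 - 3/2x_3 → 3/2x_1x_3^2 + 9/4x_1x_3 + 3/8x_1 + 4x_2x_3^3 + 2x_2x_3^2 - 17x_2x_3 - 33/2x_2 + 3/2x_3^2 - 3/2x_3 - 33/8
  leading term x_1x_3^2: subtract (3/4x_3^2)·g_2 from 3/2x_1x_3^2 + 9/4x_1x_3 + 3/8x_1 + 4x_2x_3^3 + 2x_2x_3^2 - 17x_2x_3 - 33/2x_2 + 3/2x_3^2 - 3/2x_3 - 33/8 → 9/4x_1x_3 + 3/8x_1 + 4x_2x_3^3 + 2x_2x_3^2 - 17x_2x_3 - 33/2x_2 - 6x_3^4 + 9x_3^2 - 3/2x_3 - 33/8
  leading term x_1x_3: subtract (9/8x_3)·g_2 from 9/4x_1x_3 + 3/8x_1 + 4x_2x_3^3 + 2x_2x_3^2 - 17x_2x_3 - 33/2x_2 - 6x_3^4 + 9x_3^2 - 3/2x_3 - 33/8 → 3/8x_1 + 4x_2x_3^3 + 2x_2x_3^2 - 17x_2x_3 - 33/2x_2 - 6x_3^4 - 9x_3^3 + 9x_3^2 + 39/4x_3 - 33/8
  leading term x_1: subtract (3/16)·g_2 from 3/8x_1 + 4x_2x_3^3 + 2x_2x_3^2 - 17x_2x_3 - 33/2x_2 - 6x_3^4 - 9x_3^3 + 9x_3^2 + 39/4x_3 - 33/8 → 4x_2x_3^3 + 2x_2x_3^2 - 17x_2x_3 - 33/2x_2 - 6x_3^4 - 9x_3^3 + 15/2x_3^2 + 39/4x_3 - 9/4
  leading term x_2x_3^3: subtract (-x_3)·g_3 from 4x_2x_3^3 + 2x_2x_3^2 - 17x_2x_3 - 33/2x_2 - 6x_3^4 - 9x_3^3 + 15/2x_3^2 + 39/4x_3 - 9/4 → 6x_2x_3^2 - 6x_2x_3 - 33/2x_2 - 9x_3^3 + 45/4x_3 - 9/4
  leading term x_2x_3^2: subtract (-3/2)·g_3 from 6x_2x_3^2 - 6x_2x_3 - 33/2x_2 - 9x_3^3 + 45/4x_3 - 9/4 → 0
The remainder is 0, so this S-polynomial contributes no new basis element.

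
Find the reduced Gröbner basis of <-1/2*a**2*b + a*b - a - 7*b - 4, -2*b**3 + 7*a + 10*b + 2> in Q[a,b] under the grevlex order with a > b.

G = {a**3 + 4/7*a*b**2 - 12/7*a**2 + 16/7*b**2 + 74/7*a - 52/7, a**2*b - 2*a*b + 2*a + 14*b + 8, b**3 - 7/2*a - 5*b - 1}

f_1 = -1/2*a**2*b + a*b - a - 7*b - 4, LT = a**2*b.
f_2 = -2*b**3 + 7*a + 10*b + 2, LT = b**3.

S(f_1,f_2): lcm = a**2*b**3. S = -2*a*b**3 + 7/2*a**3 + 5*a**2*b + 2*a*b**2 + 14*b**3 + a**2 + 8*b**2.
  reduce S modulo (f_1, f_2):
  remainder 7/2*a**3 + 2*a*b**2 - 6*a**2 + 8*b**2 + 37*a - 26 ≠ 0; add g_3 = 7/2*a**3 + 2*a*b**2 - 6*a**2 + 8*b**2 + 37*a - 26 to the basis.

The other S-polynomials (S(f_1,g_3), S(f_2,g_3)) all reduce to 0 modulo the current basis, so we have a Gröbner basis.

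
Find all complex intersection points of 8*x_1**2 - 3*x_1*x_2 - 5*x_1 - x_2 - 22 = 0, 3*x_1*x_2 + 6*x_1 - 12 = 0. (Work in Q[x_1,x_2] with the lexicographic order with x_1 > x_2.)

Compute a lex Gröbner basis by Buchberger's algorithm.
f_1 = 8*x_1**2 - 3*x_1*x_2 - 5*x_1 - x_2 - 22, LT = x_1**2.
f_2 = 3*x_1*x_2 + 6*x_1 - 12, LT = x_1*x_2.

S(f_1,f_2): lcm = x_1**2*x_2. S = -2*x_1**2 - 3/8*x_1*x_2**2 - 5/8*x_1*x_2 + 4*x_1 - 1/8*x_2**2 - 11/4*x_2.
  leading term x_1**2: subtract (-1/4)·f_1 from -2*x_1**2 - 3/8*x_1*x_2**2 - 5/8*x_1*x_2 + 4*x_1 - 1/8*x_2**2 - 11/4*x_2 → -3/8*x_1*x_2**2 - 11/8*x_1*x_2 + 11/4*x_1 - 1/8*x_2**2 - 3*x_2 - 11/2
  leading term x_1*x_2**2: subtract (-1/8*x_2)·f_2 from -3/8*x_1*x_2**2 - 11/8*x_1*x_2 + 11/4*x_1 - 1/8*x_2**2 - 3*x_2 - 11/2 → -5/8*x_1*x_2 + 11/4*x_1 - 1/8*x_2**2 - 9/2*x_2 - 11/2
  leading term x_1*x_2: subtract (-5/24)·f_2 from -5/8*x_1*x_2 + 11/4*x_1 - 1/8*x_2**2 - 9/2*x_2 - 11/2 → 4*x_1 - 1/8*x_2**2 - 9/2*x_2 - 8
  leading term x_1: no divisor's leading term divides it; move 4*x_1 to the remainder.
  leading term x_2**2: no divisor's leading term divides it; move -1/8*x_2**2 to the remainder.
  leading term x_2: no divisor's leading term divides it; move -9/2*x_2 to the remainder.
  leading term 1: no divisor's leading term divides it; move -8 to the remainder.
  remainder 4*x_1 - 1/8*x_2**2 - 9/2*x_2 - 8 ≠ 0; add h_3 = 4*x_1 - 1/8*x_2**2 - 9/2*x_2 - 8 to the basis.

S(f_2,h_3): lcm = x_1*x_2. S = 2*x_1 + 1/32*x_2**3 + 9/8*x_2**2 + 2*x_2 - 4.
  leading term x_1: subtract (1/2)·h_3 from 2*x_1 + 1/32*x_2**3 + 9/8*x_2**2 + 2*x_2 - 4 → 1/32*x_2**3 + 19/16*x_2**2 + 17/4*x_2
  leading term x_2**3: no divisor's leading term divides it; move 1/32*x_2**3 to the remainder.
  leading term x_2**2: no divisor's leading term divides it; move 19/16*x_2**2 to the remainder.
  leading term x_2: no divisor's leading term divides it; move 17/4*x_2 to the remainder.
  remainder 1/32*x_2**3 + 19/16*x_2**2 + 17/4*x_2 ≠ 0; add h_4 = 1/32*x_2**3 + 19/16*x_2**2 + 17/4*x_2 to the basis.

The other S-polynomials (S(f_1,h_3), S(f_1,h_4), S(f_2,h_4), S(h_3,h_4)) all reduce to 0 modulo the current basis, so we have a Gröbner basis.
Inter-reduce: drop elements whose leading term is divisible by another's, tail-reduce, and make monic.
Reduced Gröbner basis: {x_1 - 1/32*x_2**2 - 9/8*x_2 - 2, x_2**3 + 38*x_2**2 + 136*x_2}.

A lex Gröbner basis eliminates variables successively. Here x_2**3 + 38*x_2**2 + 136*x_2 depends only on x_2, with roots {-34, -4, 0}; lifting each root through the earlier basis elements recovers the full solutions.
  x_2 = -34: the earlier basis element becomes x_1 + 1/8 = 0, giving x_1 = -1/8 — point (-1/8, -34).
  x_2 = -4: the earlier basis element becomes x_1 + 2 = 0, giving x_1 = -2 — point (-2, -4).
  x_2 = 0: the earlier basis element becomes x_1 - 2 = 0, giving x_1 = 2 — point (2, 0).
Check: every point annihilates each of the original generators.
Zero-dimensionality of the ideal guarantees finitely many solutions over ℂ.

{(-1/8, -34), (-2, -4), (2, 0)}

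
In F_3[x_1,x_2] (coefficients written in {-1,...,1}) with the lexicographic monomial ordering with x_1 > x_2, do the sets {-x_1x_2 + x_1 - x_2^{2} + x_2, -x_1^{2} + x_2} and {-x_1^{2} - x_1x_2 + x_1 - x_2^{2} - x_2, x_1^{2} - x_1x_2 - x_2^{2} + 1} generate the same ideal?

Equality of ideals is decidable: compute both reduced Gröbner bases (unique for the ordering) and check whether they agree.
Buchberger on the first generating set:
f_1 = -x_1x_2 + x_1 - x_2^{2} + x_2, LT = x_1x_2.
f_2 = -x_1^{2} + x_2, LT = x_1^{2}.

S(f_1,f_2): lcm = x_1^{2}x_2. S = -x_1^{2} + x_1x_2^{2} - x_1x_2 + x_2^{2}.
  reduce S modulo (f_1, f_2):
  remainder -x_2^{3} - x_2^{2} - x_2 ≠ 0; add g_3 = -x_2^{3} - x_2^{2} - x_2 to the basis.

The other S-polynomials (S(f_1,g_3), S(f_2,g_3)) all reduce to 0 modulo the current basis, so we have a Gröbner basis.
Inter-reduce: drop elements whose leading term is divisible by another's, tail-reduce, and make monic.
Reduced Gröbner basis: {x_1^{2} - x_2, x_1x_2 - x_1 + x_2^{2} - x_2, x_2^{3} + x_2^{2} + x_2}.

Buchberger on the second generating set:
h_1 = -x_1^{2} - x_1x_2 + x_1 - x_2^{2} - x_2, LT = x_1^{2}.
h_2 = x_1^{2} - x_1x_2 - x_2^{2} + 1, LT = x_1^{2}.

S(h_1,h_2): lcm = x_1^{2}. S = -x_1x_2 - x_1 - x_2^{2} + x_2 - 1.
  reduce S modulo (h_1, h_2):
  remainder -x_1x_2 - x_1 - x_2^{2} + x_2 - 1 ≠ 0; add k_3 = -x_1x_2 - x_1 - x_2^{2} + x_2 - 1 to the basis.

S(h_1,k_3): lcm = x_1^{2}x_2. S = -x_1^{2} - x_1 + x_2^{3} + x_2^{2}.
  reduce S modulo (h_1, h_2, k_3):
  remainder x_2^{3} + x_2^{2} - x_2 - 1 ≠ 0; add k_4 = x_2^{3} + x_2^{2} - x_2 - 1 to the basis.

The other S-polynomials (S(h_2,k_3), S(h_1,k_4), S(h_2,k_4), S(k_3,k_4)) all reduce to 0 modulo the current basis, so we have a Gröbner basis.
Inter-reduce: drop elements whose leading term is divisible by another's, tail-reduce, and make monic.
Reduced Gröbner basis: {x_1^{2} + x_1 - x_2 - 1, x_1x_2 + x_1 + x_2^{2} - x_2 + 1, x_2^{3} + x_2^{2} - x_2 - 1}.

These differ, so the ideals are not equal.

No, the ideals differ.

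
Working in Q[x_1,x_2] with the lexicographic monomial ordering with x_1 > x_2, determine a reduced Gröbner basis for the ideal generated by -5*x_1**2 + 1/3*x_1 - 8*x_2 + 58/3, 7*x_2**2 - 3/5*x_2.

G = {x_1**2 - 1/15*x_1 + 8/5*x_2 - 58/15, x_2**2 - 3/35*x_2}

f_1 = -5*x_1**2 + 1/3*x_1 - 8*x_2 + 58/3, LT = x_1**2.
f_2 = 7*x_2**2 - 3/5*x_2, LT = x_2**2.

The S-polynomials (S(f_1,f_2)) all reduce to 0 modulo the current basis, so we have a Gröbner basis.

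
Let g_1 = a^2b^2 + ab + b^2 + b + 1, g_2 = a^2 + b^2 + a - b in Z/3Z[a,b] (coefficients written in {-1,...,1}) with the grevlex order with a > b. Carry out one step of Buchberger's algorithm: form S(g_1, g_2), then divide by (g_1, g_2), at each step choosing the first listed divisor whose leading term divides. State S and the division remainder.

S(g_1, g_2) = -b^4 - ab^2 + b^3 + ab + b^2 + b + 1; remainder on division = -b^4 - ab^2 + b^3 + ab + b^2 + b + 1.

lcm(LM(g_1), LM(g_2)) = a^2b^2.
S = (lcm/LT(g_1))·g_1 − (lcm/LT(g_2))·g_2 = -b^4 - ab^2 + b^3 + ab + b^2 + b + 1.
Reduce S modulo (g_1, g_2) in that order:
  leading term b^4: no divisor's leading term divides it; move -b^4 to the remainder.
  leading term ab^2: no divisor's leading term divides it; move -ab^2 to the remainder.
  leading term b^3: no divisor's leading term divides it; move b^3 to the remainder.
  leading term ab: no divisor's leading term divides it; move ab to the remainder.
  leading term b^2: no divisor's leading term divides it; move b^2 to the remainder.
  leading term b: no divisor's leading term divides it; move b to the remainder.
  leading term 1: no divisor's leading term divides it; move 1 to the remainder.
The remainder -b^4 - ab^2 + b^3 + ab + b^2 + b + 1 is nonzero, so it would be added as the next basis element.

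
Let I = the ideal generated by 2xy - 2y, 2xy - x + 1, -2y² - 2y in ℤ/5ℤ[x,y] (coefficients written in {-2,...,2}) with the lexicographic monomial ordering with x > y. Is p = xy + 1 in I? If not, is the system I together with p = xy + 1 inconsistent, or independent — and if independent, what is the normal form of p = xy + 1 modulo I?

Adjoining xy + 1 makes the ideal the whole ring: the system is inconsistent.

First compute the reduced Gröbner basis of I by Buchberger's algorithm.
f_1 = 2xy - 2y, LT = xy.
f_2 = 2xy - x + 1, LT = xy.
f_3 = -2y² - 2y, LT = y².

S(f_1,f_2): lcm = xy. S = -2x - y + 2.
  leading term x: no divisor's leading term divides it; move -2x to the remainder.
  leading term y: no divisor's leading term divides it; move -y to the remainder.
  leading term 1: no divisor's leading term divides it; move 2 to the remainder.
  remainder -2x - y + 2 ≠ 0; add h_4 = -2x - y + 2 to the basis.

S(f_2,f_3): lcm = xy². S = xy - 2y.
  leading term xy: subtract (-2)·f_1 from xy - 2y → -y
  leading term y: no divisor's leading term divides it; move -y to the remainder.
  remainder -y ≠ 0; add h_5 = -y to the basis.

The other S-polynomials (S(f_1,f_3), S(f_1,h_4), S(f_2,h_4), S(f_3,h_4), S(f_1,h_5), S(f_2,h_5), S(f_3,h_5), S(h_4,h_5)) all reduce to 0 modulo the current basis, so we have a Gröbner basis.
Inter-reduce: drop elements whose leading term is divisible by another's, tail-reduce, and make monic.
Reduced Gröbner basis: {x - 1, y}.
Label its elements g_1 = x - 1, g_2 = y.

Reduce p = xy + 1 modulo G:
  leading term xy: subtract (y)·g_1 from xy + 1 → y + 1
  leading term y: subtract (1)·g_2 from y + 1 → 1
  leading term 1: no divisor's leading term divides it; move 1 to the remainder.
  normal form = 1.
The normal form is nonzero, so p ∉ I. Since p minus its normal form lies in I, I + (p) = I + (r) where r = 1; decide whether this ideal is the whole ring.
Here r = 1 is a nonzero constant, hence a unit: 1 ∈ I + (p), the Gröbner basis of I + (p) is {1}, and the enlarged system has no common solution — adjoining p is inconsistent.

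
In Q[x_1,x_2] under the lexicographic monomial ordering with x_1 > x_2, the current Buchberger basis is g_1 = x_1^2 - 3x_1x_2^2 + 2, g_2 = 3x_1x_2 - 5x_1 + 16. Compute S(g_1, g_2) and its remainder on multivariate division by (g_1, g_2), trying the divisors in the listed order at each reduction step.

S(g_1, g_2) = 5/3x_1^2 - 3x_1x_2^3 - 16/3x_1 + 2x_2; remainder on division = -16/3x_1 + 16x_2^2 + 2x_2 - 10/3.

lcm(LM(g_1), LM(g_2)) = x_1^2x_2.
S = (lcm/LT(g_1))·g_1 − (lcm/LT(g_2))·g_2 = 5/3x_1^2 - 3x_1x_2^3 - 16/3x_1 + 2x_2.
Reduce S modulo (g_1, g_2) in that order:
  leading term x_1^2: subtract (5/3)·g_1 from 5/3x_1^2 - 3x_1x_2^3 - 16/3x_1 + 2x_2 → -3x_1x_2^3 + 5x_1x_2^2 - 16/3x_1 + 2x_2 - 10/3
  leading term x_1x_2^3: subtract (-x_2^2)·g_2 from -3x_1x_2^3 + 5x_1x_2^2 - 16/3x_1 + 2x_2 - 10/3 → -16/3x_1 + 16x_2^2 + 2x_2 - 10/3
  leading term x_1: no divisor's leading term divides it; move -16/3x_1 to the remainder.
  leading term x_2^2: no divisor's leading term divides it; move 16x_2^2 to the remainder.
  leading term x_2: no divisor's leading term divides it; move 2x_2 to the remainder.
  leading term 1: no divisor's leading term divides it; move -10/3 to the remainder.
The remainder -16/3x_1 + 16x_2^2 + 2x_2 - 10/3 is nonzero, so it would be added as the next basis element.
An S-polynomial is built so that the two leading terms cancel; whether anything survives reduction is exactly the Gröbner-basis criterion.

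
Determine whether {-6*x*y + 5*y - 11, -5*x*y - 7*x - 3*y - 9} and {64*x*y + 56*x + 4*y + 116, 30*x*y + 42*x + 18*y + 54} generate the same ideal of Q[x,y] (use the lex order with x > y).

Equality of ideals is decidable: compute both reduced Gröbner bases (unique for the ordering) and check whether they agree.
Buchberger on the first generating set:
f_1 = -6*x*y + 5*y - 11, LT = x*y.
f_2 = -5*x*y - 7*x - 3*y - 9, LT = x*y.

S(f_1,f_2): lcm = x*y. S = -7/5*x - 43/30*y + 1/30.
  leading term x: no divisor's leading term divides it; move -7/5*x to the remainder.
  leading term y: no divisor's leading term divides it; move -43/30*y to the remainder.
  leading term 1: no divisor's leading term divides it; move 1/30 to the remainder.
  remainder -7/5*x - 43/30*y + 1/30 ≠ 0; add g_3 = -7/5*x - 43/30*y + 1/30 to the basis.

S(f_1,g_3): lcm = x*y. S = -43/42*y**2 - 17/21*y + 11/6.
  leading term y**2: no divisor's leading term divides it; move -43/42*y**2 to the remainder.
  leading term y: no divisor's leading term divides it; move -17/21*y to the remainder.
  leading term 1: no divisor's leading term divides it; move 11/6 to the remainder.
  remainder -43/42*y**2 - 17/21*y + 11/6 ≠ 0; add g_4 = -43/42*y**2 - 17/21*y + 11/6 to the basis.

S(f_2,g_3): lcm = x*y. S = 7/5*x - 43/42*y**2 + 131/210*y + 9/5.
  leading term x: subtract (-1)·g_3 from 7/5*x - 43/42*y**2 + 131/210*y + 9/5 → -43/42*y**2 - 17/21*y + 11/6
  leading term y**2: subtract (1)·g_4 from -43/42*y**2 - 17/21*y + 11/6 → 0
  remainder 0.

S(f_1,g_4): lcm = x*y**2. S = -34/43*x*y + 77/43*x - 5/6*y**2 + 11/6*y.
  leading term x*y: subtract (17/129)·f_1 from -34/43*x*y + 77/43*x - 5/6*y**2 + 11/6*y → 77/43*x - 5/6*y**2 + 101/86*y + 187/129
  leading term x: subtract (-55/43)·g_3 from 77/43*x - 5/6*y**2 + 101/86*y + 187/129 → -5/6*y**2 - 85/129*y + 385/258
  leading term y**2: subtract (35/43)·g_4 from -5/6*y**2 - 85/129*y + 385/258 → 0
  remainder 0.

S(f_2,g_4): lcm = x*y**2. S = 131/215*x*y + 77/43*x + 3/5*y**2 + 9/5*y.
  leading term x*y: subtract (-131/1290)·f_1 from 131/215*x*y + 77/43*x + 3/5*y**2 + 9/5*y → 77/43*x + 3/5*y**2 + 2977/1290*y - 1441/1290
  leading term x: subtract (-55/43)·g_3 from 77/43*x + 3/5*y**2 + 2977/1290*y - 1441/1290 → 3/5*y**2 + 102/215*y - 231/215
  leading term y**2: subtract (-126/215)·g_4 from 3/5*y**2 + 102/215*y - 231/215 → 0
  remainder 0.

S(g_3,g_4): leading monomials are coprime, so the S-polynomial reduces to 0 (Buchberger's first criterion).
Every S-polynomial of the final basis reduces to 0, so we have a Gröbner basis.
Inter-reduce: drop elements whose leading term is divisible by another's, tail-reduce, and make monic.
Reduced Gröbner basis: {x + 43/42*y - 1/42, y**2 + 34/43*y - 77/43}.

Buchberger on the second generating set:
h_1 = 64*x*y + 56*x + 4*y + 116, LT = x*y.
h_2 = 30*x*y + 42*x + 18*y + 54, LT = x*y.

S(h_1,h_2): lcm = x*y. S = -21/40*x - 43/80*y + 1/80.
  leading term x: no divisor's leading term divides it; move -21/40*x to the remainder.
  leading term y: no divisor's leading term divides it; move -43/80*y to the remainder.
  leading term 1: no divisor's leading term divides it; move 1/80 to the remainder.
  remainder -21/40*x - 43/80*y + 1/80 ≠ 0; add k_3 = -21/40*x - 43/80*y + 1/80 to the basis.

S(h_1,k_3): lcm = x*y. S = 7/8*x - 43/42*y**2 + 29/336*y + 29/16.
  leading term x: subtract (-5/3)·k_3 from 7/8*x - 43/42*y**2 + 29/336*y + 29/16 → -43/42*y**2 - 17/21*y + 11/6
  leading term y**2: no divisor's leading term divides it; move -43/42*y**2 to the remainder.
  leading term y: no divisor's leading term divides it; move -17/21*y to the remainder.
  leading term 1: no divisor's leading term divides it; move 11/6 to the remainder.
  remainder -43/42*y**2 - 17/21*y + 11/6 ≠ 0; add k_4 = -43/42*y**2 - 17/21*y + 11/6 to the basis.

S(h_2,k_3): lcm = x*y. S = 7/5*x - 43/42*y**2 + 131/210*y + 9/5.
  leading term x: subtract (-8/3)·k_3 from 7/5*x - 43/42*y**2 + 131/210*y + 9/5 → -43/42*y**2 - 17/21*y + 11/6
  leading term y**2: subtract (1)·k_4 from -43/42*y**2 - 17/21*y + 11/6 → 0
  remainder 0.

S(h_1,k_4): lcm = x*y**2. S = 29/344*x*y + 77/43*x + 1/16*y**2 + 29/16*y.
  leading term x*y: subtract (29/22016)·h_1 from 29/344*x*y + 77/43*x + 1/16*y**2 + 29/16*y → 4725/2752*x + 1/16*y**2 + 9947/5504*y - 841/5504
  leading term x: subtract (-1125/344)·k_3 from 4725/2752*x + 1/16*y**2 + 9947/5504*y - 841/5504 → 1/16*y**2 + 17/344*y - 77/688
  leading term y**2: subtract (-21/344)·k_4 from 1/16*y**2 + 17/344*y - 77/688 → 0
  remainder 0.

S(h_2,k_4): lcm = x*y**2. S = 131/215*x*y + 77/43*x + 3/5*y**2 + 9/5*y.
  leading term x*y: subtract (131/13760)·h_1 from 131/215*x*y + 77/43*x + 3/5*y**2 + 9/5*y → 2163/1720*x + 3/5*y**2 + 6061/3440*y - 3799/3440
  leading term x: subtract (-103/43)·k_3 from 2163/1720*x + 3/5*y**2 + 6061/3440*y - 3799/3440 → 3/5*y**2 + 102/215*y - 231/215
  leading term y**2: subtract (-126/215)·k_4 from 3/5*y**2 + 102/215*y - 231/215 → 0
  remainder 0.

S(k_3,k_4): leading monomials are coprime, so the S-polynomial reduces to 0 (Buchberger's first criterion).
Every S-polynomial of the final basis reduces to 0, so we have a Gröbner basis.
Inter-reduce: drop elements whose leading term is divisible by another's, tail-reduce, and make monic.
Reduced Gröbner basis: {x + 43/42*y - 1/42, y**2 + 34/43*y - 77/43}.

The two bases agree; hence the ideals are identical.
The choice of monomial ordering does not affect the verdict — as long as both bases are computed under the same ordering, their equality decides ideal equality.

Yes, the ideals are equal.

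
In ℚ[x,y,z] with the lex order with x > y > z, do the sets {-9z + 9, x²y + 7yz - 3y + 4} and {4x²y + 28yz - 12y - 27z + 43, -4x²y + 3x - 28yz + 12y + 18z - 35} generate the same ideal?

No, the ideals differ.

Two ideals are equal iff their reduced Gröbner bases coincide (the reduced basis is unique for a fixed ordering).
Buchberger on the first generating set:
f_1 = -9z + 9, LT = z.
f_2 = x²y + 7yz - 3y + 4, LT = x²y.

The S-polynomials (S(f_1,f_2)) all reduce to 0 modulo the current basis, so we have a Gröbner basis.
Inter-reduce: drop elements whose leading term is divisible by another's, tail-reduce, and make monic.
Reduced Gröbner basis: {x²y + 4y + 4, z - 1}.

Buchberger on the second generating set:
h_1 = 4x²y + 28yz - 12y - 27z + 43, LT = x²y.
h_2 = -4x²y + 3x - 28yz + 12y + 18z - 35, LT = x²y.

S(h_1,h_2): lcm = x²y. S = ¾x - 9/4z + 2.
  reduce S modulo (h_1, h_2):
  remainder ¾x - 9/4z + 2 ≠ 0; add k_3 = ¾x - 9/4z + 2 to the basis.

S(h_1,k_3): lcm = x²y. S = 3xyz - 8/3xy + 7yz - 3y - 27/4z + 43/4.
  reduce S modulo (h_1, h_2, k_3):
  remainder 9yz² - 9yz + 37/9y - 27/4z + 43/4 ≠ 0; add k_4 = 9yz² - 9yz + 37/9y - 27/4z + 43/4 to the basis.

The other S-polynomials (S(h_2,k_3), S(h_1,k_4), S(h_2,k_4), S(k_3,k_4)) all reduce to 0 modulo the current basis, so we have a Gröbner basis.
Inter-reduce: drop elements whose leading term is divisible by another's, tail-reduce, and make monic.
Reduced Gröbner basis: {x - 3z + 8/3, yz² - yz + 37/81y - ¾z + 43/36}.

Since the reduced bases disagree, the two ideals are not the same.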